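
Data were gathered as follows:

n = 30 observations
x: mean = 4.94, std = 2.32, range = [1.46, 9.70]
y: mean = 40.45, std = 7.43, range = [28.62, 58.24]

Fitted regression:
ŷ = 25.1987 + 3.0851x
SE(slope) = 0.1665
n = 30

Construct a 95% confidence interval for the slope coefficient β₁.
The 95% CI for β₁ is (2.7440, 3.4262)

Confidence interval for the slope:

The 95% CI for β₁ is: β̂₁ ± t*(α/2, n-2) × SE(β̂₁)

Step 1: Find critical t-value
- Confidence level = 0.95
- Degrees of freedom = n - 2 = 30 - 2 = 28
- t*(α/2, 28) = 2.0484

Step 2: Calculate margin of error
Margin = 2.0484 × 0.1665 = 0.3411

Step 3: Construct interval
CI = 3.0851 ± 0.3411
CI = (2.7440, 3.4262)

Interpretation: We are 95% confident that the true slope β₁ lies between 2.7440 and 3.4262.
The interval does not include 0, suggesting a significant linear relationship.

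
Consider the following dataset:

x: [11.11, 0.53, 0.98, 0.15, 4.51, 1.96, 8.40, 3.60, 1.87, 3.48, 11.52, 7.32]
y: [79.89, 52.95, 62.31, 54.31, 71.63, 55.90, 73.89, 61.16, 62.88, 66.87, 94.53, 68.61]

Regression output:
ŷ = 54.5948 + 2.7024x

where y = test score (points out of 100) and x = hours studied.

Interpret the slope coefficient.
An increase of one hour in study time is associated with a 2.7024 points increase in predicted test score.

The slope coefficient β₁ = 2.7024 represents the marginal effect of study time on test score.

Interpretation:
- Study time up by 1 hour → predicted test score increases by 2.7024 points
- This is a linear approximation: the same per-unit change is assumed across the whole observed x range

The intercept β₀ = 54.5948 is the predicted test score when study time = 0.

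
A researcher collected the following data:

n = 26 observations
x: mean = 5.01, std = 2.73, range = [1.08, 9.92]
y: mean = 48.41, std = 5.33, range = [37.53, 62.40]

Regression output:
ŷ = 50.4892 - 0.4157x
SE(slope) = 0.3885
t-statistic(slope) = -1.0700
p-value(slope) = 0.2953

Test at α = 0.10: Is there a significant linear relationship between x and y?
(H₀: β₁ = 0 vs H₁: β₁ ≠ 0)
Fail to reject H₀: p-value = 0.2953 ≥ α = 0.10. The linear relationship is not significant at the 10% level.

Hypothesis test for the slope coefficient:

H₀: β₁ = 0 (no linear relationship)
H₁: β₁ ≠ 0 (linear relationship exists)

Test statistic: t = β̂₁ / SE(β̂₁) = -0.4157 / 0.3885 = -1.0700

With df = 24, the two-sided p-value for |t| = 1.0700 is 0.2953.

Decision rule: reject H₀ if p-value < α.
p-value = 0.2953 ≥ α = 0.10 → fail to reject H₀.

There is not sufficient evidence at the 10% significance level to conclude that a linear relationship exists between x and y.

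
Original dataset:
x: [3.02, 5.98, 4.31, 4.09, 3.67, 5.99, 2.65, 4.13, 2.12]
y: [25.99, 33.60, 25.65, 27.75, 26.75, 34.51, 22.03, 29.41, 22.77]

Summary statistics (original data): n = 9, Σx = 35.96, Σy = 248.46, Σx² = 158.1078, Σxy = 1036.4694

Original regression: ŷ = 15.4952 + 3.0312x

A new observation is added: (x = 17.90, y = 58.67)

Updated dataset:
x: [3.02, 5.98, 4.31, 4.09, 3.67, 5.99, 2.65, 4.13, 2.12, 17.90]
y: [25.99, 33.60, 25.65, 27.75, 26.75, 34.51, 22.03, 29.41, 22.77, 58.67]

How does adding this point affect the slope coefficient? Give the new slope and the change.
The slope changes from 3.0312 to 2.2951 (change of -0.7361, or -24.3%).

x = 17.90 lies well outside the original x-range [2.12, 5.99] (x̄ ≈ 4.00), so this observation has high leverage and can move the slope substantially.

Step 1: Update the sums with the new point (n goes from 9 to 10)
Σx  = 35.96 + 17.90 = 53.86
Σy  = 248.46 + 58.67 = 307.13
Σx² = 158.1078 + 17.90² = 158.1078 + 320.4100 = 478.5178
Σxy = 1036.4694 + 17.90×58.67 = 1036.4694 + 1050.1930 = 2086.6624

Step 2: Recompute the slope with b₁ = (nΣxy − ΣxΣy) / (nΣx² − (Σx)²)
Numerator   = 10×2086.6624 − 53.86×307.13 = 20866.6240 − 16542.0218 = 4324.6022
Denominator = 10×478.5178 − 53.86² = 4785.1780 − 2900.8996 = 1884.2784
b₁(new) = 4324.6022 / 1884.2784 = 2.2951

(Same formula on the original sums: (9×1036.4694 − 35.96×248.46) / (9×158.1078 − 35.96²) = 393.6030 / 129.8486 = 3.0312, matching the given fit.)

Step 3: Change in slope
Δβ₁ = 2.2951 − 3.0312 = -0.7361
Relative change = -0.7361 / 3.0312 × 100% = -24.3%
→ the slope decreases when the point is added.

Because the point sits below the extension of the original line at a high-leverage x, it tilts the fit down.
In practice: check such a point for data-entry or measurement error.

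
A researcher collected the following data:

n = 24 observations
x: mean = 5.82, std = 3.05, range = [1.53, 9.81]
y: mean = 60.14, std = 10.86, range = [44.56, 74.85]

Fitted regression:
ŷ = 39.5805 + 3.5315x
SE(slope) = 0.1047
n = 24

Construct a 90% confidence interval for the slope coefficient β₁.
The 90% CI for β₁ is (3.3517, 3.7113)

Confidence interval for the slope:

The 90% CI for β₁ is: β̂₁ ± t*(α/2, n-2) × SE(β̂₁)

Step 1: Find critical t-value
- Confidence level = 0.9
- Degrees of freedom = n - 2 = 24 - 2 = 22
- t*(α/2, 22) = 1.7171

Step 2: Calculate margin of error
Margin = 1.7171 × 0.1047 = 0.1798

Step 3: Construct interval
CI = 3.5315 ± 0.1798
CI = (3.3517, 3.7113)

Interpretation: intervals built this way capture the true β₁ in 90% of repeated samples; here the plausible range for the per-unit effect of x on y is 3.3517 to 3.7113.
The interval does not include 0, suggesting a significant linear relationship.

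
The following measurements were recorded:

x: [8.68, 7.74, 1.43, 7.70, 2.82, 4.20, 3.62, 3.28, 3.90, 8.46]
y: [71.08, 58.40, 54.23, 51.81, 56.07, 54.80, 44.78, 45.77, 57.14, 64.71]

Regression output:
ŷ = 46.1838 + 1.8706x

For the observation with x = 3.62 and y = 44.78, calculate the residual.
Residual = -8.1754

The residual is the difference between the actual value and the predicted value:

Residual = y - ŷ

Step 1: Calculate predicted value
ŷ = 46.1838 + 1.8706 × 3.62
ŷ = 52.9554

Step 2: Calculate residual
Residual = 44.78 - 52.9554
Residual = -8.1754

Interpretation: the model overestimates the actual value by 8.1754 at this point (negative residual → observation lies below the fitted line).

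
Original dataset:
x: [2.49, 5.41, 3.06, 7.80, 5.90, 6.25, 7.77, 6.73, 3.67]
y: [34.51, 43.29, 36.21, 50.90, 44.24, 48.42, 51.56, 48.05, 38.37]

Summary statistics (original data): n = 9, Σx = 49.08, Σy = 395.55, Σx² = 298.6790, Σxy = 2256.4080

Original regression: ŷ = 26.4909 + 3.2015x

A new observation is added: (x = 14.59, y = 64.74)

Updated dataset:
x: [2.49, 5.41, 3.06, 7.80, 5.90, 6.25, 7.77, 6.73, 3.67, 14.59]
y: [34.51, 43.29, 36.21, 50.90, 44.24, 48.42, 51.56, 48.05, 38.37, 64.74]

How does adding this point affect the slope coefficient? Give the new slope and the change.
New slope β₁ = 2.5461 versus 3.2015 before: a change of -0.6554 (-20.5%).

x = 14.59 lies well outside the original x-range [2.49, 7.80] (x̄ ≈ 5.45), so this observation has high leverage and can move the slope substantially.

Step 1: Update the sums with the new point (n goes from 9 to 10)
Σx  = 49.08 + 14.59 = 63.67
Σy  = 395.55 + 64.74 = 460.29
Σx² = 298.6790 + 14.59² = 298.6790 + 212.8681 = 511.5471
Σxy = 2256.4080 + 14.59×64.74 = 2256.4080 + 944.5566 = 3200.9646

Step 2: Recompute the slope with b₁ = (nΣxy − ΣxΣy) / (nΣx² − (Σx)²)
Numerator   = 10×3200.9646 − 63.67×460.29 = 32009.6460 − 29306.6643 = 2702.9817
Denominator = 10×511.5471 − 63.67² = 5115.4710 − 4053.8689 = 1061.6021
b₁(new) = 2702.9817 / 1061.6021 = 2.5461

(Same formula on the original sums: (9×2256.4080 − 49.08×395.55) / (9×298.6790 − 49.08²) = 894.0780 / 279.2646 = 3.2015, matching the given fit.)

Step 3: Change in slope
Δβ₁ = 2.5461 − 3.2015 = -0.6554
Relative change = -0.6554 / 3.2015 × 100% = -20.5%
→ the slope decreases when the point is added.

A high-leverage point only changes the slope if it is off the original line; here y = 64.74 is below the original trend, so the slope decreases.
In practice: check such a point for data-entry or measurement error; refit with and without it and report both if conclusions differ.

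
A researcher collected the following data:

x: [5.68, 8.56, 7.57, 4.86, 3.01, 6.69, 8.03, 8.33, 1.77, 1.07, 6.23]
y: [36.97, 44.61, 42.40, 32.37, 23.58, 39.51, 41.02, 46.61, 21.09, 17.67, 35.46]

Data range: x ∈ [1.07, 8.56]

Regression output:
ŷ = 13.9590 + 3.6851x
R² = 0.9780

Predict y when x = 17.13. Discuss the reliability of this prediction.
The equation gives ŷ = 77.0848; however x = 17.13 is 8.57 units above the observed range, so this extrapolated value should not be trusted.

Prediction calculation:
ŷ = 13.9590 + 3.6851 × 17.13
ŷ = 77.0848

Reliability:
- Data range: x ∈ [1.07, 8.56]
- Prediction point: x = 17.13 is 8.57 units above the observed range → this is EXTRAPOLATION, not interpolation

Why that matters here:
- R² describes fit only over the sampled x values; it says nothing about behaviour beyond them
- There are no observations near this x to validate the fitted line there
- The linear relationship may not hold outside the observed range

The R² = 0.9780 only validates the fit within [1.07, 8.56]; treat ŷ = 77.0848 with caution.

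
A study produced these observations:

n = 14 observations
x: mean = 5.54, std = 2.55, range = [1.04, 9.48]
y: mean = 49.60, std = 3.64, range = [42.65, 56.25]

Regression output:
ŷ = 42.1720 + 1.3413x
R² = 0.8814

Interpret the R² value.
R² = 0.8814 means 88.14% of the variation in y is explained by the linear relationship with x. This indicates a strong fit.

R² (coefficient of determination) measures the proportion of variance in y explained by the regression model.

Here R² = 0.8814:
- Explained: 88.14% of the variation in y
- Unexplained (residual): 100% − 88.14% = 11.86%
- Rule of thumb (below 0.3 weak; 0.3 to below 0.7 moderate; 0.7 and above strong) → strong

Note: R² never decreases when predictors are added, so it should not be used alone to compare models of different size.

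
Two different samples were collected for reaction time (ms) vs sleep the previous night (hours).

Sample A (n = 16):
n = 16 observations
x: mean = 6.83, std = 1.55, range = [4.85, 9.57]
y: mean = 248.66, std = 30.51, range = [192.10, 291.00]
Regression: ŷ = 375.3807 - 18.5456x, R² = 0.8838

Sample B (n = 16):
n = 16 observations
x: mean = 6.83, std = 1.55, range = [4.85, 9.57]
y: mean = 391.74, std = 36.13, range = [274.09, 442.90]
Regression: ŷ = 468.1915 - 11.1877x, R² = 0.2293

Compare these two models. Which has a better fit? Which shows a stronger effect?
Model A has the better fit (R² = 0.8838 vs 0.2293). Model A shows the stronger effect (|β₁| = 18.5456 vs 11.1877).

Model Comparison:

Fit — compare R²:
- Model A: R² = 0.8838 → 88.38% of variance in reaction time explained
- Model B: R² = 0.2293 → 22.93% of variance in reaction time explained
- 0.8838 > 0.2293 → Model A has the better fit

Which has the larger per-hour effect? (|β₁|)
- Model A: β₁ = -18.5456 → predicted reaction time falls 18.5456 ms per additional hour of sleep
- Model B: β₁ = -11.1877 → predicted reaction time falls 11.1877 ms per additional hour of sleep
- |-18.5456| > |-11.1877| → Model A shows the stronger marginal effect

Notes:
- A better fit (higher R²) doesn't necessarily mean a more important relationship.
- The two samples could reflect different populations, time periods, or measurement quality.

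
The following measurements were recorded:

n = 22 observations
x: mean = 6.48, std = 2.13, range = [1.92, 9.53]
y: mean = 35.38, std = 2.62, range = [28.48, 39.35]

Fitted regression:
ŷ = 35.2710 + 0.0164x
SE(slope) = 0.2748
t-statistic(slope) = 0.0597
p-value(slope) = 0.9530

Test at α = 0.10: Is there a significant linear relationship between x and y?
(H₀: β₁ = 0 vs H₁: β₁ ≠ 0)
p-value = 0.9530 ≥ α = 0.10, so we fail to reject H₀. The relationship is not significant.

Hypothesis test for the slope coefficient:

H₀: β₁ = 0 (no linear relationship)
H₁: β₁ ≠ 0 (linear relationship exists)

Test statistic: t = β̂₁ / SE(β̂₁) = 0.0164 / 0.2748 = 0.0597

p = 0.9530: how often a slope estimate this far from 0 (in SE units) would arise by chance if β₁ were truly 0.

Decision rule: reject H₀ if p-value < α.
p-value = 0.9530 ≥ α = 0.10 → fail to reject H₀.

There is not sufficient evidence at the 10% significance level to conclude that a linear relationship exists between x and y.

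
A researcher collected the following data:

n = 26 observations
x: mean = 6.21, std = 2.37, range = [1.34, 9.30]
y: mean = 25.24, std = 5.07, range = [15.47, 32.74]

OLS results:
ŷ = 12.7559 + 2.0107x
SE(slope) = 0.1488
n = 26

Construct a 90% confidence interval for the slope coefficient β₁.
The 90% CI for β₁ is (1.7561, 2.2653)

Confidence interval for the slope:

The 90% CI for β₁ is: β̂₁ ± t*(α/2, n-2) × SE(β̂₁)

Step 1: Find critical t-value
- Confidence level = 0.9
- Degrees of freedom = n - 2 = 26 - 2 = 24
- t*(α/2, 24) = 1.7109

Step 2: Calculate margin of error
Margin = 1.7109 × 0.1488 = 0.2546

Step 3: Construct interval
CI = 2.0107 ± 0.2546
CI = (1.7561, 2.2653)

Interpretation: We are 90% confident that the true slope β₁ lies between 1.7561 and 2.2653.
Since 0 is outside the interval, a two-sided test at α = 0.10 would reject H₀: β₁ = 0.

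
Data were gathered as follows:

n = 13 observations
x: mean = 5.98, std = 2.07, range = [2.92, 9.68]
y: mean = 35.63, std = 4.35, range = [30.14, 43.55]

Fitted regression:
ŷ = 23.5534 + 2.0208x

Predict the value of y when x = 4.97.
ŷ = 33.5968

To predict y for x = 4.97, substitute into the regression equation:

ŷ = 23.5534 + 2.0208 × 4.97
ŷ = 23.5534 + 10.0434
ŷ = 33.5968

This is the fitted mean response at that x — an individual observation would come with a wider prediction interval.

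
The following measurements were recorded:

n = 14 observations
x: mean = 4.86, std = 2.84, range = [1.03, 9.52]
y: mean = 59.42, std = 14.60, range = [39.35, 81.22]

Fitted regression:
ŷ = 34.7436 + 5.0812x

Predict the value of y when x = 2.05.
ŷ = 45.1601

To predict y for x = 2.05, substitute into the regression equation:

ŷ = 34.7436 + 5.0812 × 2.05
ŷ = 34.7436 + 10.4165
ŷ = 45.1601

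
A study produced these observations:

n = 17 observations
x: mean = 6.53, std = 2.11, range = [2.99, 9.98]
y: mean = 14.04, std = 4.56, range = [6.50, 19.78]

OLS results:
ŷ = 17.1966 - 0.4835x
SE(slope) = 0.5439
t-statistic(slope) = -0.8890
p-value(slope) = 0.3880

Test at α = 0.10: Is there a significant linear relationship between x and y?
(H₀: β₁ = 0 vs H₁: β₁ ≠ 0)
p-value = 0.3880 ≥ α = 0.10, so we fail to reject H₀. The relationship is not significant.

Hypothesis test for the slope coefficient:

H₀: β₁ = 0 (no linear relationship)
H₁: β₁ ≠ 0 (linear relationship exists)

Test statistic: t = β̂₁ / SE(β̂₁) = -0.4835 / 0.5439 = -0.8890

With df = 15, the two-sided p-value for |t| = 0.8890 is 0.3880.

Decision rule: reject H₀ if p-value < α.
p-value = 0.3880 ≥ α = 0.10 → fail to reject H₀.

At α = 0.10 the data do not provide convincing evidence of a nonzero slope.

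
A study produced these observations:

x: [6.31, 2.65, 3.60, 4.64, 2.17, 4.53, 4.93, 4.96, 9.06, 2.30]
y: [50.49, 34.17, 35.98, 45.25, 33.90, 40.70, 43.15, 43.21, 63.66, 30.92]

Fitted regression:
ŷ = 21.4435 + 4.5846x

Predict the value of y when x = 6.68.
ŷ = 52.0686

x = 6.68 lies inside the observed range [2.17, 9.06], so the fitted equation applies directly:

ŷ = 21.4435 + 4.5846 × 6.68
ŷ = 21.4435 + 30.6251
ŷ = 52.0686

This is the fitted mean response at that x — an individual observation would come with a wider prediction interval.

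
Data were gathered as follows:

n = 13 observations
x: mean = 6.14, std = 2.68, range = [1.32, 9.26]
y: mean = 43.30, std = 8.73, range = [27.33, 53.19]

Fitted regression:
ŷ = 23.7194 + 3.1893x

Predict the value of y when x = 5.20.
ŷ = 40.3038

x = 5.20 lies inside the observed range [1.32, 9.26], so the fitted equation applies directly:

ŷ = 23.7194 + 3.1893 × 5.20
ŷ = 23.7194 + 16.5844
ŷ = 40.3038

This is a point prediction; actual observations scatter around it by roughly the residual standard deviation.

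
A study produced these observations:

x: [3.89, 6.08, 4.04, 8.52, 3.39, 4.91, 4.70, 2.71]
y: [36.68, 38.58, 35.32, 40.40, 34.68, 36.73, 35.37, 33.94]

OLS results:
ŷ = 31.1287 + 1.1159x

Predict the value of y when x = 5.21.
ŷ = 36.9425

x = 5.21 lies inside the observed range [2.71, 8.52], so the fitted equation applies directly:

ŷ = 31.1287 + 1.1159 × 5.21
ŷ = 31.1287 + 5.8138
ŷ = 36.9425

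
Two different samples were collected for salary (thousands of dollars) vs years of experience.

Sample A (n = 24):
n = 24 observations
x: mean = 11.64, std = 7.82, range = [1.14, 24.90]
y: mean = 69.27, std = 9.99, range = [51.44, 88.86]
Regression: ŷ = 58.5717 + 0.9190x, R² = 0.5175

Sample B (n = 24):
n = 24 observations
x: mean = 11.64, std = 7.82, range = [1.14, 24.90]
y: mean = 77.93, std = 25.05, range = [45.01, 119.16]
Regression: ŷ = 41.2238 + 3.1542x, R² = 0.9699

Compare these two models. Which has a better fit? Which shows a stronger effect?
Model B has the better fit (R² = 0.9699 vs 0.5175). Model B shows the stronger effect (|β₁| = 3.1542 vs 0.9190).

Model Comparison:

Goodness of fit (R²):
- Model A: R² = 0.5175 → 51.75% of variance in salary explained
- Model B: R² = 0.9699 → 96.99% of variance in salary explained
- 0.9699 > 0.5175 → Model B has the better fit

Effect size (slope magnitude):
- Model A: β₁ = 0.9190 → predicted salary rises 0.9190 thousand dollars per additional year of experience
- Model B: β₁ = 3.1542 → predicted salary rises 3.1542 thousand dollars per additional year of experience
- |0.9190| < |3.1542| → Model B shows the stronger marginal effect

Note: A better fit (higher R²) doesn't necessarily mean a more important relationship.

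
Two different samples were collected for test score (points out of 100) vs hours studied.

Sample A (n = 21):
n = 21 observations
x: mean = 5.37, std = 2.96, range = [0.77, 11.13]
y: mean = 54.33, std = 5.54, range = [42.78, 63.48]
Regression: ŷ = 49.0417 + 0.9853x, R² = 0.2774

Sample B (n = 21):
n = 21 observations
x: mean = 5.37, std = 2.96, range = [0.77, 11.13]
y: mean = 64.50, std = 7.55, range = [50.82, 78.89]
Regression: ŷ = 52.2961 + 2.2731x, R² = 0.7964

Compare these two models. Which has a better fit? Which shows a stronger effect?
Model B has the better fit (R² = 0.7964 vs 0.2774). Model B shows the stronger effect (|β₁| = 2.2731 vs 0.9853).

Model Comparison:

Goodness of fit (R²):
- Model A: R² = 0.2774 → 27.74% of variance in test score explained
- Model B: R² = 0.7964 → 79.64% of variance in test score explained
- 0.7964 > 0.2774 → Model B has the better fit

Effect size (slope magnitude):
- Model A: β₁ = 0.9853 → predicted test score rises 0.9853 points per additional hour of study time
- Model B: β₁ = 2.2731 → predicted test score rises 2.2731 points per additional hour of study time
- |0.9853| < |2.2731| → Model B shows the stronger marginal effect

Notes:
- A steeper slope doesn't make a better model if the scatter around the line is large.
- A better fit (higher R²) doesn't necessarily mean a more important relationship.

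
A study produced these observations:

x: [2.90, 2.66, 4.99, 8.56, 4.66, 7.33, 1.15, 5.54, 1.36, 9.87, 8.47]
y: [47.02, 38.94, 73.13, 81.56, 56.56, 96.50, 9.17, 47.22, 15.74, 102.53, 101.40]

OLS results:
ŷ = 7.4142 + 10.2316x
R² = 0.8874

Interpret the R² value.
R² = 0.8874 means 88.74% of the variation in y is explained by the linear relationship with x. This indicates a strong fit.

R² (coefficient of determination) measures the proportion of variance in y explained by the regression model.

Here R² = 0.8874:
- Explained: 88.74% of the variation in y
- Unexplained (residual): 100% − 88.74% = 11.26%
- Rule of thumb (below 0.3 weak; 0.3 to below 0.7 moderate; 0.7 and above strong) → strong

Note: R² says nothing about causation, and a high R² does not by itself mean the linear form is appropriate — check the residuals.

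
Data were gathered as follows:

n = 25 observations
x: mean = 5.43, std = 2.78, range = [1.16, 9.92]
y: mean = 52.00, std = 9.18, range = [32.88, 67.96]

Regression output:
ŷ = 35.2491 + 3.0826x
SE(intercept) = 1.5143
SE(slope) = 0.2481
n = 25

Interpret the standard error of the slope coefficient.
SE(slope) = 0.2481 measures the uncertainty in the estimated slope. The coefficient is estimated precisely (SE/|β̂₁| = 8.0%).

SE(β̂₁) = s / √Sxx, where s is the residual standard deviation and Sxx = Σ(x − x̄)². It is the yardstick for how far β̂₁ = 3.0826 could plausibly be from the true slope.

Relative precision:
- SE / |β̂₁| = 0.2481 / 3.0826 = 8.0%
- Rule of thumb (under 20%: precise; 20% to under 50%: moderately precise; 50% or more: imprecise) → precise

Link to the t-test: t = β̂₁ / SE(β̂₁) = 3.0826 / 0.2481 = 12.4248, the statistic for H₀: β₁ = 0.

What drives SE(β̂₁): larger n (here n = 25) → smaller SE; more residual scatter → larger SE.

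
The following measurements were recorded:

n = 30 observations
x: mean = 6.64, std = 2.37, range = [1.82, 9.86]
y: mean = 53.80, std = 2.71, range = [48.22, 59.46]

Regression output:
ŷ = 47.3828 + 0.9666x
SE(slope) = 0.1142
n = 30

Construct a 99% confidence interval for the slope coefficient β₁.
The 99% CI for β₁ is (0.6510, 1.2822)

Confidence interval for the slope:

The 99% CI for β₁ is: β̂₁ ± t*(α/2, n-2) × SE(β̂₁)

Step 1: Find critical t-value
- Confidence level = 0.99
- Degrees of freedom = n - 2 = 30 - 2 = 28
- t*(α/2, 28) = 2.7633

Step 2: Calculate margin of error
Margin = 2.7633 × 0.1142 = 0.3156

Step 3: Construct interval
CI = 0.9666 ± 0.3156
CI = (0.6510, 1.2822)

Interpretation: each one-unit increase in x is associated with a change in mean y of between 0.6510 and 1.2822, with 99% confidence.
Since 0 is outside the interval, a two-sided test at α = 0.01 would reject H₀: β₁ = 0.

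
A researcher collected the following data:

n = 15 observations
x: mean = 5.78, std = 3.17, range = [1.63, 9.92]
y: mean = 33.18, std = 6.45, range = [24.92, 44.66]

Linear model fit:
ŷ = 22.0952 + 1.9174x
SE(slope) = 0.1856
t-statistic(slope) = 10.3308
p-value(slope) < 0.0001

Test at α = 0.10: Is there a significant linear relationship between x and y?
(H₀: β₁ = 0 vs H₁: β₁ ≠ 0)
Since p-value < 0.0001 < α = 0.10, reject H₀ — the slope is significantly different from 0.

Hypothesis test for the slope coefficient:

H₀: β₁ = 0 (no linear relationship)
H₁: β₁ ≠ 0 (linear relationship exists)

Test statistic: t = β̂₁ / SE(β̂₁) = 1.9174 / 0.1856 = 10.3308

The p-value (<0.0001) is the probability, under H₀, of a t-statistic at least as extreme as |t| = 10.3308 (two-sided, df = n − 2 = 13).

Decision rule: reject H₀ if p-value < α.
p-value < 0.0001 < α = 0.10 → reject H₀.

There is sufficient evidence at the 10% significance level to conclude that a linear relationship exists between x and y.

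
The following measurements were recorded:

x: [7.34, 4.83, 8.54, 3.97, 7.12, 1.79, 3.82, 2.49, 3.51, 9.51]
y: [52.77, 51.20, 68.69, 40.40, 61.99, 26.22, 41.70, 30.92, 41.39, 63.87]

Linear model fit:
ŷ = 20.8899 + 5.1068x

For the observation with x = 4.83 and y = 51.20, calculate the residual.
Residual = 5.6443

The residual is the difference between the actual value and the predicted value:

Residual = y - ŷ

Step 1: Calculate predicted value
ŷ = 20.8899 + 5.1068 × 4.83
ŷ = 45.5557

Step 2: Calculate residual
Residual = 51.20 - 45.5557
Residual = 5.6443

The residual is positive, so the observed y = 51.20 sits above the regression line (the line underestimates it by 5.6443).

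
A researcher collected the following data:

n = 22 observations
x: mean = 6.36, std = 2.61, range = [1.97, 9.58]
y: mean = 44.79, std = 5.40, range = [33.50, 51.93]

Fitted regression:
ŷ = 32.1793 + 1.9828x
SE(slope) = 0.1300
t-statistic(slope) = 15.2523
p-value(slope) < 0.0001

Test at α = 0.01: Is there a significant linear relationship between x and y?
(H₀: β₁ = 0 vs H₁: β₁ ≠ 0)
Since p-value < 0.0001 < α = 0.01, reject H₀ — the slope is significantly different from 0.

Hypothesis test for the slope coefficient:

H₀: β₁ = 0 (no linear relationship)
H₁: β₁ ≠ 0 (linear relationship exists)

Test statistic: t = β̂₁ / SE(β̂₁) = 1.9828 / 0.1300 = 15.2523

With df = 20, the two-sided p-value for |t| = 15.2523 is <0.0001.

Decision rule: reject H₀ if p-value < α.
p-value < 0.0001 < α = 0.01 → reject H₀.

Conclusion: the linear association between x and y is significant at the 1% level.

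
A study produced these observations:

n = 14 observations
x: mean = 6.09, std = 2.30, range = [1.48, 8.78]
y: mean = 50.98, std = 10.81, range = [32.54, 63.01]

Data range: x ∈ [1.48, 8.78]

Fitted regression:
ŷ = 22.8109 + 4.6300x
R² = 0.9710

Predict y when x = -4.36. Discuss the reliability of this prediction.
ŷ = 2.6241 (extrapolation — x = -4.36 lies outside [1.48, 8.78], so reliability is low).

Prediction calculation:
ŷ = 22.8109 + 4.6300 × (-4.36)
ŷ = 2.6241

Reliability:
- Data range: x ∈ [1.48, 8.78]
- Prediction point: x = -4.36 is 5.84 units below the observed range → this is EXTRAPOLATION, not interpolation

Why that matters here:
- The linear relationship may not hold outside the observed range
- There are no observations near this x to validate the fitted line there

Report the number if required, but flag clearly that it is an extrapolation.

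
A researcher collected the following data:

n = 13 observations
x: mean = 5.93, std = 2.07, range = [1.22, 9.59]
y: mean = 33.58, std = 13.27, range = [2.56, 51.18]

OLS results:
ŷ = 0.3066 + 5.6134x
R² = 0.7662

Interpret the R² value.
R² = 0.7662 means 76.62% of the variation in y is explained by the linear relationship with x. This indicates a strong fit.

R² = 1 − SS_res/SS_tot compares the residual scatter to the total scatter of y about its mean.

Here R² = 0.7662:
- Explained: 76.62% of the variation in y
- Unexplained (residual): 100% − 76.62% = 23.38%
- Rule of thumb (below 0.3 weak; 0.3 to below 0.7 moderate; 0.7 and above strong) → strong

Calculation: R² = 1 − (SS_res / SS_tot), where SS_res is the sum of squared residuals and SS_tot the total sum of squares.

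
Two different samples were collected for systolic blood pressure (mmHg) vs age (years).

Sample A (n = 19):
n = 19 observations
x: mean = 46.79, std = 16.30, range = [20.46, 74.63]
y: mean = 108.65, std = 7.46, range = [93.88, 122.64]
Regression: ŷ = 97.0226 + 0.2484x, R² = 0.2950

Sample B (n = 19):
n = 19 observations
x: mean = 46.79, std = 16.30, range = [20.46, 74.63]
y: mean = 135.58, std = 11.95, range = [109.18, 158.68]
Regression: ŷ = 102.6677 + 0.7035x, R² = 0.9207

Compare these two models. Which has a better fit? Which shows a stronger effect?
Model B has the better fit (R² = 0.9207 vs 0.2950). Model B shows the stronger effect (|β₁| = 0.7035 vs 0.2484).

Model Comparison:

Fit — compare R²:
- Model A: R² = 0.2950 → 29.50% of variance in blood pressure explained
- Model B: R² = 0.9207 → 92.07% of variance in blood pressure explained
- 0.9207 > 0.2950 → Model B has the better fit

Which has the larger per-year effect? (|β₁|)
- Model A: β₁ = 0.2484 → predicted blood pressure rises 0.2484 mmHg per additional year of age
- Model B: β₁ = 0.7035 → predicted blood pressure rises 0.7035 mmHg per additional year of age
- |0.2484| < |0.7035| → Model B shows the stronger marginal effect

Note: R² measures how tightly points cluster around the line; β₁ measures how steep the line is — they answer different questions.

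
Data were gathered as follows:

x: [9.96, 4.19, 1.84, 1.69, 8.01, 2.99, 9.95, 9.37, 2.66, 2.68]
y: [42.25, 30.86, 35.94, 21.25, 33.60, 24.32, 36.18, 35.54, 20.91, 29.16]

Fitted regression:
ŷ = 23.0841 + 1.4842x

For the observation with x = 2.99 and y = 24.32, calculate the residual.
Residual = -3.2019

The residual is the difference between the actual value and the predicted value:

Residual = y - ŷ

Step 1: Calculate predicted value
ŷ = 23.0841 + 1.4842 × 2.99
ŷ = 27.5219

Step 2: Calculate residual
Residual = 24.32 - 27.5219
Residual = -3.2019

Sign check: y < ŷ, so the point is below the line and the fit overestimates here.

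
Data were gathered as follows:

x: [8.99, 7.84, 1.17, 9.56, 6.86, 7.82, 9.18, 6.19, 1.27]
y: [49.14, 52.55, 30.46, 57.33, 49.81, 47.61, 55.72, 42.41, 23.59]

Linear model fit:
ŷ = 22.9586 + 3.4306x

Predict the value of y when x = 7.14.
ŷ = 47.4531

To predict y for x = 7.14, substitute into the regression equation:

ŷ = 22.9586 + 3.4306 × 7.14
ŷ = 22.9586 + 24.4945
ŷ = 47.4531

This is the fitted mean response at that x — an individual observation would come with a wider prediction interval.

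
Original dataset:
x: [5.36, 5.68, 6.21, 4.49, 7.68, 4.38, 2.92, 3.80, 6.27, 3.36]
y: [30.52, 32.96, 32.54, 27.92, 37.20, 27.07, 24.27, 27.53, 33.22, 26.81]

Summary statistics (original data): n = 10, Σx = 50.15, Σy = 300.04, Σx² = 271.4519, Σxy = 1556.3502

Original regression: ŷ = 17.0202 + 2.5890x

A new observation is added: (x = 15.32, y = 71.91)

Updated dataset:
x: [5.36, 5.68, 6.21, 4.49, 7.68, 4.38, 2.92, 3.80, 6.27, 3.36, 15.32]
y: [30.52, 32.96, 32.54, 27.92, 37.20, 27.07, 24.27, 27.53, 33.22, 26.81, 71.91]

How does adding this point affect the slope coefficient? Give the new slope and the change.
New slope β₁ = 3.8135 versus 2.5890 before: a change of +1.2245 (+47.3%).

x = 15.32 lies well outside the original x-range [2.92, 7.68] (x̄ ≈ 5.02), so this observation has high leverage and can move the slope substantially.

Step 1: Update the sums with the new point (n goes from 10 to 11)
Σx  = 50.15 + 15.32 = 65.47
Σy  = 300.04 + 71.91 = 371.95
Σx² = 271.4519 + 15.32² = 271.4519 + 234.7024 = 506.1543
Σxy = 1556.3502 + 15.32×71.91 = 1556.3502 + 1101.6612 = 2658.0114

Step 2: Recompute the slope with b₁ = (nΣxy − ΣxΣy) / (nΣx² − (Σx)²)
Numerator   = 11×2658.0114 − 65.47×371.95 = 29238.1254 − 24351.5665 = 4886.5589
Denominator = 11×506.1543 − 65.47² = 5567.6973 − 4286.3209 = 1281.3764
b₁(new) = 4886.5589 / 1281.3764 = 3.8135

(Same formula on the original sums: (10×1556.3502 − 50.15×300.04) / (10×271.4519 − 50.15²) = 516.4960 / 199.4965 = 2.5890, matching the given fit.)

Step 3: Change in slope
Δβ₁ = 3.8135 − 2.5890 = +1.2245
Relative change = +1.2245 / 2.5890 × 100% = +47.3%
→ the slope increases when the point is added.

A high-leverage point only changes the slope if it is off the original line; here y = 71.91 is above the original trend, so the slope increases.
In practice: investigate whether it comes from the same population as the rest of the sample.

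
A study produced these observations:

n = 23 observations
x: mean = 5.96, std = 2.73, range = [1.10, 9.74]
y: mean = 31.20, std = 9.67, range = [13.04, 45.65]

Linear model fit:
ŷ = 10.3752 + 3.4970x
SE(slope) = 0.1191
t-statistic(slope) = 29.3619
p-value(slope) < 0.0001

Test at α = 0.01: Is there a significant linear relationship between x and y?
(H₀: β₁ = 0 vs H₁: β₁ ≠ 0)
Since p-value < 0.0001 < α = 0.01, reject H₀ — the slope is significantly different from 0.

Hypothesis test for the slope coefficient:

H₀: β₁ = 0 (no linear relationship)
H₁: β₁ ≠ 0 (linear relationship exists)

Test statistic: t = β̂₁ / SE(β̂₁) = 3.4970 / 0.1191 = 29.3619

The p-value (<0.0001) is the probability, under H₀, of a t-statistic at least as extreme as |t| = 29.3619 (two-sided, df = n − 2 = 21).

Decision rule: reject H₀ if p-value < α.
p-value < 0.0001 < α = 0.01 → reject H₀.

There is sufficient evidence at the 1% significance level to conclude that a linear relationship exists between x and y.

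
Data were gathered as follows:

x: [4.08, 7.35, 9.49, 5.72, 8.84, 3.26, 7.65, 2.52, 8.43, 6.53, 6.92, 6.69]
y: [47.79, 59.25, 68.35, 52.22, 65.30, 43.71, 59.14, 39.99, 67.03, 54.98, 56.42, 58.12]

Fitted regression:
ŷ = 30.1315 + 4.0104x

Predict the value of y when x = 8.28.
ŷ = 63.3376

Plug x = 8.28 into the fitted line:

ŷ = 30.1315 + 4.0104 × 8.28
ŷ = 30.1315 + 33.2061
ŷ = 63.3376

This is the fitted mean response at that x — an individual observation would come with a wider prediction interval.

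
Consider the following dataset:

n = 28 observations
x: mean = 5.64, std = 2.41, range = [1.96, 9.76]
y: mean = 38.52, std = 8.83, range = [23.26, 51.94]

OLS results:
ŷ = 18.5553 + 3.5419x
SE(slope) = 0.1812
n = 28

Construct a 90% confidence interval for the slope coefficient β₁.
The 90% CI for β₁ is (3.2328, 3.8510)

Confidence interval for the slope:

The 90% CI for β₁ is: β̂₁ ± t*(α/2, n-2) × SE(β̂₁)

Step 1: Find critical t-value
- Confidence level = 0.9
- Degrees of freedom = n - 2 = 28 - 2 = 26
- t*(α/2, 26) = 1.7056

Step 2: Calculate margin of error
Margin = 1.7056 × 0.1812 = 0.3091

Step 3: Construct interval
CI = 3.5419 ± 0.3091
CI = (3.2328, 3.8510)

Interpretation: We are 90% confident that the true slope β₁ lies between 3.2328 and 3.8510.
Both endpoints are positive, so the data support a genuinely positive slope at this confidence level.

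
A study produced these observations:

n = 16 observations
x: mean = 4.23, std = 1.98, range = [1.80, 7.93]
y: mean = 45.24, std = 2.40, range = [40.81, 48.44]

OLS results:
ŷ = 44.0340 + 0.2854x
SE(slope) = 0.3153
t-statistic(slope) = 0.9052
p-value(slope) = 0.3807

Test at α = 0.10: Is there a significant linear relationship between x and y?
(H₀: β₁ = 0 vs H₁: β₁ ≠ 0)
Fail to reject H₀: p-value = 0.3807 ≥ α = 0.10. The linear relationship is not significant at the 10% level.

Hypothesis test for the slope coefficient:

H₀: β₁ = 0 (no linear relationship)
H₁: β₁ ≠ 0 (linear relationship exists)

Test statistic: t = β̂₁ / SE(β̂₁) = 0.2854 / 0.3153 = 0.9052

p = 0.3807: how often a slope estimate this far from 0 (in SE units) would arise by chance if β₁ were truly 0.

Decision rule: reject H₀ if p-value < α.
p-value = 0.3807 ≥ α = 0.10 → fail to reject H₀.

There is not sufficient evidence at the 10% significance level to conclude that a linear relationship exists between x and y.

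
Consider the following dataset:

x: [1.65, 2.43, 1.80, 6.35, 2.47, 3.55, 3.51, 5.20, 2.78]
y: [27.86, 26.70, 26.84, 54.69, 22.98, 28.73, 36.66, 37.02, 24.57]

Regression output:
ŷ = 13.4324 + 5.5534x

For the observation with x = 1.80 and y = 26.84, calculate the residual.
Residual = 3.4115

The residual is the difference between the actual value and the predicted value:

Residual = y - ŷ

Step 1: Calculate predicted value
ŷ = 13.4324 + 5.5534 × 1.80
ŷ = 23.4285

Step 2: Calculate residual
Residual = 26.84 - 23.4285
Residual = 3.4115

The residual is positive, so the observed y = 26.84 sits above the regression line (the line underestimates it by 3.4115).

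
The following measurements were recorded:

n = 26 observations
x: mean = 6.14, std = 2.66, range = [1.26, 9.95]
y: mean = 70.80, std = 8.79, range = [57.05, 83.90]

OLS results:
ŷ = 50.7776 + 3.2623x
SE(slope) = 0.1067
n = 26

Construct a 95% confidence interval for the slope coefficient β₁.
The 95% CI for β₁ is (3.0421, 3.4825)

Confidence interval for the slope:

The 95% CI for β₁ is: β̂₁ ± t*(α/2, n-2) × SE(β̂₁)

Step 1: Find critical t-value
- Confidence level = 0.95
- Degrees of freedom = n - 2 = 26 - 2 = 24
- t*(α/2, 24) = 2.0639

Step 2: Calculate margin of error
Margin = 2.0639 × 0.1067 = 0.2202

Step 3: Construct interval
CI = 3.2623 ± 0.2202
CI = (3.0421, 3.4825)

Interpretation: intervals built this way capture the true β₁ in 95% of repeated samples; here the plausible range for the per-unit effect of x on y is 3.0421 to 3.4825.
The interval does not include 0, suggesting a significant linear relationship.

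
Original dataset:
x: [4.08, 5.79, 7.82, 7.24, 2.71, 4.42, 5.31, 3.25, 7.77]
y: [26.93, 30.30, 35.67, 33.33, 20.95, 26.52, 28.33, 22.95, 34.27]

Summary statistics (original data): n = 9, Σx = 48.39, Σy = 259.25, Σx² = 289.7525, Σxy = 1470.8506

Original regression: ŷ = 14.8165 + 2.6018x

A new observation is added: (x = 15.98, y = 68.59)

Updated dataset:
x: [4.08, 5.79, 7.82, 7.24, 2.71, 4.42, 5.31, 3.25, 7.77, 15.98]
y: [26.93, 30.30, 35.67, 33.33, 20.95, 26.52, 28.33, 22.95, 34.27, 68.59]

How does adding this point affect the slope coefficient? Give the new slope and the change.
Adding the point moves β₁ from 2.6018 to 3.4919, i.e. it increases by 0.8901 (+34.2%).

The new point has HIGH LEVERAGE: x = 15.98 is far from the original mean x̄ = 48.39/9 ≈ 5.38 (original range [2.71, 7.82]).

Step 1: Update the sums with the new point (n goes from 9 to 10)
Σx  = 48.39 + 15.98 = 64.37
Σy  = 259.25 + 68.59 = 327.84
Σx² = 289.7525 + 15.98² = 289.7525 + 255.3604 = 545.1129
Σxy = 1470.8506 + 15.98×68.59 = 1470.8506 + 1096.0682 = 2566.9188

Step 2: Recompute the slope with b₁ = (nΣxy − ΣxΣy) / (nΣx² − (Σx)²)
Numerator   = 10×2566.9188 − 64.37×327.84 = 25669.1880 − 21103.0608 = 4566.1272
Denominator = 10×545.1129 − 64.37² = 5451.1290 − 4143.4969 = 1307.6321
b₁(new) = 4566.1272 / 1307.6321 = 3.4919

(Same formula on the original sums: (9×1470.8506 − 48.39×259.25) / (9×289.7525 − 48.39²) = 692.5479 / 266.1804 = 2.6018, matching the given fit.)

Step 3: Change in slope
Δβ₁ = 3.4919 − 2.6018 = +0.8901
Relative change = +0.8901 / 2.6018 × 100% = +34.2%
→ the slope increases when the point is added.

Because the point sits above the extension of the original line at a high-leverage x, it tilts the fit up.
In practice: investigate whether it comes from the same population as the rest of the sample; check such a point for data-entry or measurement error.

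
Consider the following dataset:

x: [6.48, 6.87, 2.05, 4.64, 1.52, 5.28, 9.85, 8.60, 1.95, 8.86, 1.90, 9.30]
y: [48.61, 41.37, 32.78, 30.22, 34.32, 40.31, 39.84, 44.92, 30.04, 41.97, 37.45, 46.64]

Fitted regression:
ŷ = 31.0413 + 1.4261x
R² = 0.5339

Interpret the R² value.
R² = 0.5339 means 53.39% of the variation in y is explained by the linear relationship with x. This indicates a moderate fit.

The coefficient of determination R² is the fraction of the total variation in y that the fitted line accounts for.

Here R² = 0.5339:
- Explained: 53.39% of the variation in y
- Unexplained (residual): 100% − 53.39% = 46.61%
- Rule of thumb (below 0.3 weak; 0.3 to below 0.7 moderate; 0.7 and above strong) → moderate

Calculation: R² = 1 − (SS_res / SS_tot), where SS_res is the sum of squared residuals and SS_tot the total sum of squares.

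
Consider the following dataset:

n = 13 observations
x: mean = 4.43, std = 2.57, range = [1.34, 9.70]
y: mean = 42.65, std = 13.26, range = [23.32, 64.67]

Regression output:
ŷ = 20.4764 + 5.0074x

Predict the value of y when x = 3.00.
ŷ = 35.4986

x = 3.00 lies inside the observed range [1.34, 9.70], so the fitted equation applies directly:

ŷ = 20.4764 + 5.0074 × 3.00
ŷ = 20.4764 + 15.0222
ŷ = 35.4986

This is the fitted mean response at that x — an individual observation would come with a wider prediction interval.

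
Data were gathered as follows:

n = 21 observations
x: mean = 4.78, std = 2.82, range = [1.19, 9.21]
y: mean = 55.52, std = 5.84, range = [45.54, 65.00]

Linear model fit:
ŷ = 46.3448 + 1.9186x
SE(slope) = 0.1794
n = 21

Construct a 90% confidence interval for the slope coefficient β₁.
The 90% CI for β₁ is (1.6084, 2.2288)

Confidence interval for the slope:

The 90% CI for β₁ is: β̂₁ ± t*(α/2, n-2) × SE(β̂₁)

Step 1: Find critical t-value
- Confidence level = 0.9
- Degrees of freedom = n - 2 = 21 - 2 = 19
- t*(α/2, 19) = 1.7291

Step 2: Calculate margin of error
Margin = 1.7291 × 0.1794 = 0.3102

Step 3: Construct interval
CI = 1.9186 ± 0.3102
CI = (1.6084, 2.2288)

Interpretation: each one-unit increase in x is associated with a change in mean y of between 1.6084 and 2.2288, with 90% confidence.
Both endpoints are positive, so the data support a genuinely positive slope at this confidence level.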